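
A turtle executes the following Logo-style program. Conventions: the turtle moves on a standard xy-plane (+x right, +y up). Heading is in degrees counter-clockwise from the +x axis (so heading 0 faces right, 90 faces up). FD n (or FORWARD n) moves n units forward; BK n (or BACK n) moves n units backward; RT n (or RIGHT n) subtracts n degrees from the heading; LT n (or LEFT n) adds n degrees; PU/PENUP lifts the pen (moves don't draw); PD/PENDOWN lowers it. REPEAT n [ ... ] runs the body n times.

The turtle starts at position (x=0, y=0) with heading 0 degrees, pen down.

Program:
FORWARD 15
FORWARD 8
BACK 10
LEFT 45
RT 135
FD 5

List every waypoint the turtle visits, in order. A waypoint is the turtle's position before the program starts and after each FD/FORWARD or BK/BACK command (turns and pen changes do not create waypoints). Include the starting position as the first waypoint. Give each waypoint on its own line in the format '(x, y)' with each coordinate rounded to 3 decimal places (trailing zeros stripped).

Executing turtle program step by step:
Start: pos=(0,0), heading=0, pen down
FD 15: (0,0) -> (15,0) [heading=0, draw]
FD 8: (15,0) -> (23,0) [heading=0, draw]
BK 10: (23,0) -> (13,0) [heading=0, draw]
LT 45: heading 0 -> 45
RT 135: heading 45 -> 270
FD 5: (13,0) -> (13,-5) [heading=270, draw]
Final: pos=(13,-5), heading=270, 4 segment(s) drawn
Waypoints (5 total):
(0, 0)
(15, 0)
(23, 0)
(13, 0)
(13, -5)

Answer: (0, 0)
(15, 0)
(23, 0)
(13, 0)
(13, -5)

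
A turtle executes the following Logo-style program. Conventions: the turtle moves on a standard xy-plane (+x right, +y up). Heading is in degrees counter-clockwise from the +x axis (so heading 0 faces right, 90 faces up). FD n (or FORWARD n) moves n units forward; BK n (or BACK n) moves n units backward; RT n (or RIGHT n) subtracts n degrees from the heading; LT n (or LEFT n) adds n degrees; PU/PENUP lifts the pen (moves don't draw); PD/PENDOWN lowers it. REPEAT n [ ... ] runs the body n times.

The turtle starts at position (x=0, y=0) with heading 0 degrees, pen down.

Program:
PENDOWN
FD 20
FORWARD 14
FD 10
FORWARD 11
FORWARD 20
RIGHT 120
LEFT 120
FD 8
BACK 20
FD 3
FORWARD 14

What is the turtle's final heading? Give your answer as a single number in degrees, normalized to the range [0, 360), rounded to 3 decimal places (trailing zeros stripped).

Answer: 0

Derivation:
Executing turtle program step by step:
Start: pos=(0,0), heading=0, pen down
PD: pen down
FD 20: (0,0) -> (20,0) [heading=0, draw]
FD 14: (20,0) -> (34,0) [heading=0, draw]
FD 10: (34,0) -> (44,0) [heading=0, draw]
FD 11: (44,0) -> (55,0) [heading=0, draw]
FD 20: (55,0) -> (75,0) [heading=0, draw]
RT 120: heading 0 -> 240
LT 120: heading 240 -> 0
FD 8: (75,0) -> (83,0) [heading=0, draw]
BK 20: (83,0) -> (63,0) [heading=0, draw]
FD 3: (63,0) -> (66,0) [heading=0, draw]
FD 14: (66,0) -> (80,0) [heading=0, draw]
Final: pos=(80,0), heading=0, 9 segment(s) drawn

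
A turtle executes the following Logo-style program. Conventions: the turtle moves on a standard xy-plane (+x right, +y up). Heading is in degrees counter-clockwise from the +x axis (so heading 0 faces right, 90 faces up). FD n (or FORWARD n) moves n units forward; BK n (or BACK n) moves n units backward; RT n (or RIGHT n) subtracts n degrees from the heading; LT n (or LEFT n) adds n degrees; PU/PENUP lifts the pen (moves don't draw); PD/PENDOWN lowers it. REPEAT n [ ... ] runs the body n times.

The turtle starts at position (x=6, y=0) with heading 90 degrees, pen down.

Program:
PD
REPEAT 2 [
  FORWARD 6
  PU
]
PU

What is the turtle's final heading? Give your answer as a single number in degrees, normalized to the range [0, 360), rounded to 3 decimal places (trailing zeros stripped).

Executing turtle program step by step:
Start: pos=(6,0), heading=90, pen down
PD: pen down
REPEAT 2 [
  -- iteration 1/2 --
  FD 6: (6,0) -> (6,6) [heading=90, draw]
  PU: pen up
  -- iteration 2/2 --
  FD 6: (6,6) -> (6,12) [heading=90, move]
  PU: pen up
]
PU: pen up
Final: pos=(6,12), heading=90, 1 segment(s) drawn

Answer: 90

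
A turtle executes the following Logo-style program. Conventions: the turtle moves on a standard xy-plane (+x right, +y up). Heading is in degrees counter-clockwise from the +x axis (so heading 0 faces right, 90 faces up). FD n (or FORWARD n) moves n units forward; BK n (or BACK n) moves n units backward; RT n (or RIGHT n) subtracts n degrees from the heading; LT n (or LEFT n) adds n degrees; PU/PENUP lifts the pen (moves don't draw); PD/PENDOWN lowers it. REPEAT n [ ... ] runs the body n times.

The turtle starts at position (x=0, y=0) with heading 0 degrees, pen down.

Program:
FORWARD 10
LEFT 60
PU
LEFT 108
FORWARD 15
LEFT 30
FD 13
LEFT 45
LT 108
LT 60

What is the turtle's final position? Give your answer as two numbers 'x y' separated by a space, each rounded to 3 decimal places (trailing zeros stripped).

Executing turtle program step by step:
Start: pos=(0,0), heading=0, pen down
FD 10: (0,0) -> (10,0) [heading=0, draw]
LT 60: heading 0 -> 60
PU: pen up
LT 108: heading 60 -> 168
FD 15: (10,0) -> (-4.672,3.119) [heading=168, move]
LT 30: heading 168 -> 198
FD 13: (-4.672,3.119) -> (-17.036,-0.899) [heading=198, move]
LT 45: heading 198 -> 243
LT 108: heading 243 -> 351
LT 60: heading 351 -> 51
Final: pos=(-17.036,-0.899), heading=51, 1 segment(s) drawn

Answer: -17.036 -0.899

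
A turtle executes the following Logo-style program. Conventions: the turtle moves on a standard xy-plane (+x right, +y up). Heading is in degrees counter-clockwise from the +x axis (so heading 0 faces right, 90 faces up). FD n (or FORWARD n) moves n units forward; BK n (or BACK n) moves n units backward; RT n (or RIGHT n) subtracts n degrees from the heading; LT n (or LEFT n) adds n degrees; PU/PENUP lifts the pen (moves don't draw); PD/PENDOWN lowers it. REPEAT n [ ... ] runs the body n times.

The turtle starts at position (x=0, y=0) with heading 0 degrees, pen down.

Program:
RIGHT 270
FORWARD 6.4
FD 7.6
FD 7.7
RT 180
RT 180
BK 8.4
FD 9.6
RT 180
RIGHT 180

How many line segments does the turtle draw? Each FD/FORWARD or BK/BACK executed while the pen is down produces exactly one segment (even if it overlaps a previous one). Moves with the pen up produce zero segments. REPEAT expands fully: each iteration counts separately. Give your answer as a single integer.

Answer: 5

Derivation:
Executing turtle program step by step:
Start: pos=(0,0), heading=0, pen down
RT 270: heading 0 -> 90
FD 6.4: (0,0) -> (0,6.4) [heading=90, draw]
FD 7.6: (0,6.4) -> (0,14) [heading=90, draw]
FD 7.7: (0,14) -> (0,21.7) [heading=90, draw]
RT 180: heading 90 -> 270
RT 180: heading 270 -> 90
BK 8.4: (0,21.7) -> (0,13.3) [heading=90, draw]
FD 9.6: (0,13.3) -> (0,22.9) [heading=90, draw]
RT 180: heading 90 -> 270
RT 180: heading 270 -> 90
Final: pos=(0,22.9), heading=90, 5 segment(s) drawn
Segments drawn: 5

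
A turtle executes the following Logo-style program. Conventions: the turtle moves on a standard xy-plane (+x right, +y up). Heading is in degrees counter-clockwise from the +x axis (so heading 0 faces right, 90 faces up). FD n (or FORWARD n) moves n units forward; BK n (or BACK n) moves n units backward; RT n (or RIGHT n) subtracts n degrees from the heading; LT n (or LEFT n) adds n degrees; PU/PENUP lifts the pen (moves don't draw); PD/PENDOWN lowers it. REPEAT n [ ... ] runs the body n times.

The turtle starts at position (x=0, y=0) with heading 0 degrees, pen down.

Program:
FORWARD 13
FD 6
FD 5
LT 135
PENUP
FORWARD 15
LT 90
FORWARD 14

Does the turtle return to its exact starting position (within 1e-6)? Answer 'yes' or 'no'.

Answer: no

Derivation:
Executing turtle program step by step:
Start: pos=(0,0), heading=0, pen down
FD 13: (0,0) -> (13,0) [heading=0, draw]
FD 6: (13,0) -> (19,0) [heading=0, draw]
FD 5: (19,0) -> (24,0) [heading=0, draw]
LT 135: heading 0 -> 135
PU: pen up
FD 15: (24,0) -> (13.393,10.607) [heading=135, move]
LT 90: heading 135 -> 225
FD 14: (13.393,10.607) -> (3.494,0.707) [heading=225, move]
Final: pos=(3.494,0.707), heading=225, 3 segment(s) drawn

Start position: (0, 0)
Final position: (3.494, 0.707)
Distance = 3.565; >= 1e-6 -> NOT closed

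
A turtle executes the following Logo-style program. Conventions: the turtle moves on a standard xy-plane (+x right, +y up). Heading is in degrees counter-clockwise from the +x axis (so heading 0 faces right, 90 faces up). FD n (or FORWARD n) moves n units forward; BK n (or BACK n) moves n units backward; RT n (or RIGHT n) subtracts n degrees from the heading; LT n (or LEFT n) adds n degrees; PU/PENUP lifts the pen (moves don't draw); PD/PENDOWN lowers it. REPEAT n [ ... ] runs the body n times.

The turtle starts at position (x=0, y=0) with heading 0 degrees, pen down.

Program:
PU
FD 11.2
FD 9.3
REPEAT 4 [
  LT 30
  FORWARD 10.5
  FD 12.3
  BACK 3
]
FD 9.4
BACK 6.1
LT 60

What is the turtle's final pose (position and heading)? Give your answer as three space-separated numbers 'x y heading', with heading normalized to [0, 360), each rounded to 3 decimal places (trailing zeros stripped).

Answer: 35.997 66.852 180

Derivation:
Executing turtle program step by step:
Start: pos=(0,0), heading=0, pen down
PU: pen up
FD 11.2: (0,0) -> (11.2,0) [heading=0, move]
FD 9.3: (11.2,0) -> (20.5,0) [heading=0, move]
REPEAT 4 [
  -- iteration 1/4 --
  LT 30: heading 0 -> 30
  FD 10.5: (20.5,0) -> (29.593,5.25) [heading=30, move]
  FD 12.3: (29.593,5.25) -> (40.245,11.4) [heading=30, move]
  BK 3: (40.245,11.4) -> (37.647,9.9) [heading=30, move]
  -- iteration 2/4 --
  LT 30: heading 30 -> 60
  FD 10.5: (37.647,9.9) -> (42.897,18.993) [heading=60, move]
  FD 12.3: (42.897,18.993) -> (49.047,29.645) [heading=60, move]
  BK 3: (49.047,29.645) -> (47.547,27.047) [heading=60, move]
  -- iteration 3/4 --
  LT 30: heading 60 -> 90
  FD 10.5: (47.547,27.047) -> (47.547,37.547) [heading=90, move]
  FD 12.3: (47.547,37.547) -> (47.547,49.847) [heading=90, move]
  BK 3: (47.547,49.847) -> (47.547,46.847) [heading=90, move]
  -- iteration 4/4 --
  LT 30: heading 90 -> 120
  FD 10.5: (47.547,46.847) -> (42.297,55.941) [heading=120, move]
  FD 12.3: (42.297,55.941) -> (36.147,66.593) [heading=120, move]
  BK 3: (36.147,66.593) -> (37.647,63.995) [heading=120, move]
]
FD 9.4: (37.647,63.995) -> (32.947,72.135) [heading=120, move]
BK 6.1: (32.947,72.135) -> (35.997,66.852) [heading=120, move]
LT 60: heading 120 -> 180
Final: pos=(35.997,66.852), heading=180, 0 segment(s) drawn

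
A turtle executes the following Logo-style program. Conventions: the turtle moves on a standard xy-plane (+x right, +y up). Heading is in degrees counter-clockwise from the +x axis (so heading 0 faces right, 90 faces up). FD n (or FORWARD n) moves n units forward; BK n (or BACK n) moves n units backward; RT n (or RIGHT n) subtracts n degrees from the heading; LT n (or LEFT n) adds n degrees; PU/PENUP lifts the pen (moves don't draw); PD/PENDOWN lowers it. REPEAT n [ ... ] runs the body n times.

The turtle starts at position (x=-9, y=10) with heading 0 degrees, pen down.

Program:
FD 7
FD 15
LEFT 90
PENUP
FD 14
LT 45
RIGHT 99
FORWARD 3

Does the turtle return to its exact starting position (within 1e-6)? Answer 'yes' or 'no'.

Answer: no

Derivation:
Executing turtle program step by step:
Start: pos=(-9,10), heading=0, pen down
FD 7: (-9,10) -> (-2,10) [heading=0, draw]
FD 15: (-2,10) -> (13,10) [heading=0, draw]
LT 90: heading 0 -> 90
PU: pen up
FD 14: (13,10) -> (13,24) [heading=90, move]
LT 45: heading 90 -> 135
RT 99: heading 135 -> 36
FD 3: (13,24) -> (15.427,25.763) [heading=36, move]
Final: pos=(15.427,25.763), heading=36, 2 segment(s) drawn

Start position: (-9, 10)
Final position: (15.427, 25.763)
Distance = 29.072; >= 1e-6 -> NOT closed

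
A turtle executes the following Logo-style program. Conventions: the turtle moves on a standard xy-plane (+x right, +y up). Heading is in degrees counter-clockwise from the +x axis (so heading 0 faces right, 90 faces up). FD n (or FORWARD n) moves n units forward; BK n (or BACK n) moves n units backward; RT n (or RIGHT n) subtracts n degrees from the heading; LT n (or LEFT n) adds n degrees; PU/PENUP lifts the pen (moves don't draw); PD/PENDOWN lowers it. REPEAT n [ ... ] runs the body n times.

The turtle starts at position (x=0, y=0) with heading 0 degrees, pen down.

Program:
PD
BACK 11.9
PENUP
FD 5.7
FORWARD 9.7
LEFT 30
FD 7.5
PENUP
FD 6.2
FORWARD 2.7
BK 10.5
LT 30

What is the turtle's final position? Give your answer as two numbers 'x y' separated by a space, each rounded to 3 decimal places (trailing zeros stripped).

Answer: 8.61 2.95

Derivation:
Executing turtle program step by step:
Start: pos=(0,0), heading=0, pen down
PD: pen down
BK 11.9: (0,0) -> (-11.9,0) [heading=0, draw]
PU: pen up
FD 5.7: (-11.9,0) -> (-6.2,0) [heading=0, move]
FD 9.7: (-6.2,0) -> (3.5,0) [heading=0, move]
LT 30: heading 0 -> 30
FD 7.5: (3.5,0) -> (9.995,3.75) [heading=30, move]
PU: pen up
FD 6.2: (9.995,3.75) -> (15.365,6.85) [heading=30, move]
FD 2.7: (15.365,6.85) -> (17.703,8.2) [heading=30, move]
BK 10.5: (17.703,8.2) -> (8.61,2.95) [heading=30, move]
LT 30: heading 30 -> 60
Final: pos=(8.61,2.95), heading=60, 1 segment(s) drawn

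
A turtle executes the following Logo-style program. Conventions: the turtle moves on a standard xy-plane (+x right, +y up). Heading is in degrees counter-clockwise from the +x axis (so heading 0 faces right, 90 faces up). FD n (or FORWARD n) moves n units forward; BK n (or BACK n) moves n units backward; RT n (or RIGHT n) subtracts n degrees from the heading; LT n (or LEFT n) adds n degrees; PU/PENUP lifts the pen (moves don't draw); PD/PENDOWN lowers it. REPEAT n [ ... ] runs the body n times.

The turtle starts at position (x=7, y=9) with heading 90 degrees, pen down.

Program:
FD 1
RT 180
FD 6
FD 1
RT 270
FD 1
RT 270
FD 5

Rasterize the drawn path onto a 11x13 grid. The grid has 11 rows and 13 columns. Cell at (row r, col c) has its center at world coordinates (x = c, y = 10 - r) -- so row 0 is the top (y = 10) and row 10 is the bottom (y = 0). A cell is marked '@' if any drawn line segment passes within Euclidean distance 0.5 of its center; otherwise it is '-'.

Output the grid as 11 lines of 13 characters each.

Answer: -------@-----
-------@-----
-------@@----
-------@@----
-------@@----
-------@@----
-------@@----
-------@@----
-------------
-------------
-------------

Derivation:
Segment 0: (7,9) -> (7,10)
Segment 1: (7,10) -> (7,4)
Segment 2: (7,4) -> (7,3)
Segment 3: (7,3) -> (8,3)
Segment 4: (8,3) -> (8,8)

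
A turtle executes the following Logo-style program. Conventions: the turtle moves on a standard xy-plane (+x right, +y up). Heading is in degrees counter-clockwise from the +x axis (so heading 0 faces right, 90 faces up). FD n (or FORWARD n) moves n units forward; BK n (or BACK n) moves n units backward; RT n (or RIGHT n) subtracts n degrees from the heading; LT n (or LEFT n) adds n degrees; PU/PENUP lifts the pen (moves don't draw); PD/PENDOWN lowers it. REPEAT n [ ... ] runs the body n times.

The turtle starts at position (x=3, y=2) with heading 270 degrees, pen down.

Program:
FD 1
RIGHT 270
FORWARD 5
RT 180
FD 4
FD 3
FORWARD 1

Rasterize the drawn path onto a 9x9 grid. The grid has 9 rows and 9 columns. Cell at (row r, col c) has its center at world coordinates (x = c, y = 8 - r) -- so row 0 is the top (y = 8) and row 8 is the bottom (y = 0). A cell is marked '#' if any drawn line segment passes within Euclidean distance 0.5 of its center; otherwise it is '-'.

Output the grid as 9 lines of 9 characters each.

Segment 0: (3,2) -> (3,1)
Segment 1: (3,1) -> (8,1)
Segment 2: (8,1) -> (4,1)
Segment 3: (4,1) -> (1,1)
Segment 4: (1,1) -> (0,1)

Answer: ---------
---------
---------
---------
---------
---------
---#-----
#########
---------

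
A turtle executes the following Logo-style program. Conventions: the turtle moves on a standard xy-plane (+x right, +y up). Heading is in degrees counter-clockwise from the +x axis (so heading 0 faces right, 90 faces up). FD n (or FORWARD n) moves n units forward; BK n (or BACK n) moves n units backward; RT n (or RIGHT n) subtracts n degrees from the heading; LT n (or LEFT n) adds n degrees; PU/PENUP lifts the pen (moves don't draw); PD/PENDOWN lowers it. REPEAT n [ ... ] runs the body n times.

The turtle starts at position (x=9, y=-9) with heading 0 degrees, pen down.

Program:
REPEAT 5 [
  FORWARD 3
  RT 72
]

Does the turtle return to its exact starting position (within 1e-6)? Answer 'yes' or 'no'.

Answer: yes

Derivation:
Executing turtle program step by step:
Start: pos=(9,-9), heading=0, pen down
REPEAT 5 [
  -- iteration 1/5 --
  FD 3: (9,-9) -> (12,-9) [heading=0, draw]
  RT 72: heading 0 -> 288
  -- iteration 2/5 --
  FD 3: (12,-9) -> (12.927,-11.853) [heading=288, draw]
  RT 72: heading 288 -> 216
  -- iteration 3/5 --
  FD 3: (12.927,-11.853) -> (10.5,-13.617) [heading=216, draw]
  RT 72: heading 216 -> 144
  -- iteration 4/5 --
  FD 3: (10.5,-13.617) -> (8.073,-11.853) [heading=144, draw]
  RT 72: heading 144 -> 72
  -- iteration 5/5 --
  FD 3: (8.073,-11.853) -> (9,-9) [heading=72, draw]
  RT 72: heading 72 -> 0
]
Final: pos=(9,-9), heading=0, 5 segment(s) drawn

Start position: (9, -9)
Final position: (9, -9)
Distance = 0; < 1e-6 -> CLOSED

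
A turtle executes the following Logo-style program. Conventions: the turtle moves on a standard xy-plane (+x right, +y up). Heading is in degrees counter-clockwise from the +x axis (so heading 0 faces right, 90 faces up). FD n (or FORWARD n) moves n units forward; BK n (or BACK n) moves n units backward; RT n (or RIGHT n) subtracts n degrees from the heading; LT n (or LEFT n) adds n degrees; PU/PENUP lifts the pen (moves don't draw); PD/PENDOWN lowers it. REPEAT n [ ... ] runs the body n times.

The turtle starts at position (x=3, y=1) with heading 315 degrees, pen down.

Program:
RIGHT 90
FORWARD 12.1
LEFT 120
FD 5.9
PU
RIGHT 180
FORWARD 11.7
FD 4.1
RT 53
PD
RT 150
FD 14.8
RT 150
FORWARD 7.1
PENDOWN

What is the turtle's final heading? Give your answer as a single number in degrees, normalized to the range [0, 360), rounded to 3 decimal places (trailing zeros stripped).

Answer: 172

Derivation:
Executing turtle program step by step:
Start: pos=(3,1), heading=315, pen down
RT 90: heading 315 -> 225
FD 12.1: (3,1) -> (-5.556,-7.556) [heading=225, draw]
LT 120: heading 225 -> 345
FD 5.9: (-5.556,-7.556) -> (0.143,-9.083) [heading=345, draw]
PU: pen up
RT 180: heading 345 -> 165
FD 11.7: (0.143,-9.083) -> (-11.158,-6.055) [heading=165, move]
FD 4.1: (-11.158,-6.055) -> (-15.119,-4.994) [heading=165, move]
RT 53: heading 165 -> 112
PD: pen down
RT 150: heading 112 -> 322
FD 14.8: (-15.119,-4.994) -> (-3.456,-14.105) [heading=322, draw]
RT 150: heading 322 -> 172
FD 7.1: (-3.456,-14.105) -> (-10.487,-13.117) [heading=172, draw]
PD: pen down
Final: pos=(-10.487,-13.117), heading=172, 4 segment(s) drawn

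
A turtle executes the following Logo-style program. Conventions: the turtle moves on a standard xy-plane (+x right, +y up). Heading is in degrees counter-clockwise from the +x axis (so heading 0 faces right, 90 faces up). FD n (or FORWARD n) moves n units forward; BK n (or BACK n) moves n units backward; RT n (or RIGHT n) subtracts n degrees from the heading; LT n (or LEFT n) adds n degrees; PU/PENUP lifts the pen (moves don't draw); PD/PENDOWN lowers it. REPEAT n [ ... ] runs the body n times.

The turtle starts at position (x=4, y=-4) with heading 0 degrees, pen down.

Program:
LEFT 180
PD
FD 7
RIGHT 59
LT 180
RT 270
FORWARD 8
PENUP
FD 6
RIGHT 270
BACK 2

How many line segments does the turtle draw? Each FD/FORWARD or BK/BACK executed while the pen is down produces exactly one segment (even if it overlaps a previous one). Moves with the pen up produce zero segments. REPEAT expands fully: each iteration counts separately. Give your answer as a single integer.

Executing turtle program step by step:
Start: pos=(4,-4), heading=0, pen down
LT 180: heading 0 -> 180
PD: pen down
FD 7: (4,-4) -> (-3,-4) [heading=180, draw]
RT 59: heading 180 -> 121
LT 180: heading 121 -> 301
RT 270: heading 301 -> 31
FD 8: (-3,-4) -> (3.857,0.12) [heading=31, draw]
PU: pen up
FD 6: (3.857,0.12) -> (9,3.211) [heading=31, move]
RT 270: heading 31 -> 121
BK 2: (9,3.211) -> (10.03,1.496) [heading=121, move]
Final: pos=(10.03,1.496), heading=121, 2 segment(s) drawn
Segments drawn: 2

Answer: 2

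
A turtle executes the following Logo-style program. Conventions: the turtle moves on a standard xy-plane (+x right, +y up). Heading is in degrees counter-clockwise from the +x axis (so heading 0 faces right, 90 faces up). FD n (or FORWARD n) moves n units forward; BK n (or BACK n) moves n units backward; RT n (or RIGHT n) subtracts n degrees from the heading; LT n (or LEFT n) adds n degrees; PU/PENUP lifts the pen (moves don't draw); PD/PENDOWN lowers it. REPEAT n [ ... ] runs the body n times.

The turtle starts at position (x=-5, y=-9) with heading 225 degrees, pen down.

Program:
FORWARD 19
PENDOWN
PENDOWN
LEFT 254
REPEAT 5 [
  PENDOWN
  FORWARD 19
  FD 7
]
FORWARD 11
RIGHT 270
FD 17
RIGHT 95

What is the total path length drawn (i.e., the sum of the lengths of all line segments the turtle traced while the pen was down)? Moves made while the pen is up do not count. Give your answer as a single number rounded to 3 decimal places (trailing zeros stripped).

Executing turtle program step by step:
Start: pos=(-5,-9), heading=225, pen down
FD 19: (-5,-9) -> (-18.435,-22.435) [heading=225, draw]
PD: pen down
PD: pen down
LT 254: heading 225 -> 119
REPEAT 5 [
  -- iteration 1/5 --
  PD: pen down
  FD 19: (-18.435,-22.435) -> (-27.646,-5.817) [heading=119, draw]
  FD 7: (-27.646,-5.817) -> (-31.04,0.305) [heading=119, draw]
  -- iteration 2/5 --
  PD: pen down
  FD 19: (-31.04,0.305) -> (-40.251,16.923) [heading=119, draw]
  FD 7: (-40.251,16.923) -> (-43.645,23.045) [heading=119, draw]
  -- iteration 3/5 --
  PD: pen down
  FD 19: (-43.645,23.045) -> (-52.857,39.663) [heading=119, draw]
  FD 7: (-52.857,39.663) -> (-56.25,45.785) [heading=119, draw]
  -- iteration 4/5 --
  PD: pen down
  FD 19: (-56.25,45.785) -> (-65.462,62.403) [heading=119, draw]
  FD 7: (-65.462,62.403) -> (-68.855,68.525) [heading=119, draw]
  -- iteration 5/5 --
  PD: pen down
  FD 19: (-68.855,68.525) -> (-78.067,85.143) [heading=119, draw]
  FD 7: (-78.067,85.143) -> (-81.46,91.266) [heading=119, draw]
]
FD 11: (-81.46,91.266) -> (-86.793,100.886) [heading=119, draw]
RT 270: heading 119 -> 209
FD 17: (-86.793,100.886) -> (-101.662,92.645) [heading=209, draw]
RT 95: heading 209 -> 114
Final: pos=(-101.662,92.645), heading=114, 13 segment(s) drawn

Segment lengths:
  seg 1: (-5,-9) -> (-18.435,-22.435), length = 19
  seg 2: (-18.435,-22.435) -> (-27.646,-5.817), length = 19
  seg 3: (-27.646,-5.817) -> (-31.04,0.305), length = 7
  seg 4: (-31.04,0.305) -> (-40.251,16.923), length = 19
  seg 5: (-40.251,16.923) -> (-43.645,23.045), length = 7
  seg 6: (-43.645,23.045) -> (-52.857,39.663), length = 19
  seg 7: (-52.857,39.663) -> (-56.25,45.785), length = 7
  seg 8: (-56.25,45.785) -> (-65.462,62.403), length = 19
  seg 9: (-65.462,62.403) -> (-68.855,68.525), length = 7
  seg 10: (-68.855,68.525) -> (-78.067,85.143), length = 19
  seg 11: (-78.067,85.143) -> (-81.46,91.266), length = 7
  seg 12: (-81.46,91.266) -> (-86.793,100.886), length = 11
  seg 13: (-86.793,100.886) -> (-101.662,92.645), length = 17
Total = 177

Answer: 177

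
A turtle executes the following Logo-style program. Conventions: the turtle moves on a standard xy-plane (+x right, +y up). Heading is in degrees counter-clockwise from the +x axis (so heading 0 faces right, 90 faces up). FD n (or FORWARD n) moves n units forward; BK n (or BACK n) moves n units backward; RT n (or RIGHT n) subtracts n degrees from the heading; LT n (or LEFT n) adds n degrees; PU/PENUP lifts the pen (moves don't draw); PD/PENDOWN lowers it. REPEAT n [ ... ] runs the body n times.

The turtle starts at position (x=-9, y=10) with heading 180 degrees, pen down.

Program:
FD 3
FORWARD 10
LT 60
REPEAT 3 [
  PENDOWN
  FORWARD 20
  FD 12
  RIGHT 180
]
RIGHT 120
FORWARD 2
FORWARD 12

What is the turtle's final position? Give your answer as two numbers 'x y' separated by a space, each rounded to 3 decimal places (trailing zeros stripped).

Executing turtle program step by step:
Start: pos=(-9,10), heading=180, pen down
FD 3: (-9,10) -> (-12,10) [heading=180, draw]
FD 10: (-12,10) -> (-22,10) [heading=180, draw]
LT 60: heading 180 -> 240
REPEAT 3 [
  -- iteration 1/3 --
  PD: pen down
  FD 20: (-22,10) -> (-32,-7.321) [heading=240, draw]
  FD 12: (-32,-7.321) -> (-38,-17.713) [heading=240, draw]
  RT 180: heading 240 -> 60
  -- iteration 2/3 --
  PD: pen down
  FD 20: (-38,-17.713) -> (-28,-0.392) [heading=60, draw]
  FD 12: (-28,-0.392) -> (-22,10) [heading=60, draw]
  RT 180: heading 60 -> 240
  -- iteration 3/3 --
  PD: pen down
  FD 20: (-22,10) -> (-32,-7.321) [heading=240, draw]
  FD 12: (-32,-7.321) -> (-38,-17.713) [heading=240, draw]
  RT 180: heading 240 -> 60
]
RT 120: heading 60 -> 300
FD 2: (-38,-17.713) -> (-37,-19.445) [heading=300, draw]
FD 12: (-37,-19.445) -> (-31,-29.837) [heading=300, draw]
Final: pos=(-31,-29.837), heading=300, 10 segment(s) drawn

Answer: -31 -29.837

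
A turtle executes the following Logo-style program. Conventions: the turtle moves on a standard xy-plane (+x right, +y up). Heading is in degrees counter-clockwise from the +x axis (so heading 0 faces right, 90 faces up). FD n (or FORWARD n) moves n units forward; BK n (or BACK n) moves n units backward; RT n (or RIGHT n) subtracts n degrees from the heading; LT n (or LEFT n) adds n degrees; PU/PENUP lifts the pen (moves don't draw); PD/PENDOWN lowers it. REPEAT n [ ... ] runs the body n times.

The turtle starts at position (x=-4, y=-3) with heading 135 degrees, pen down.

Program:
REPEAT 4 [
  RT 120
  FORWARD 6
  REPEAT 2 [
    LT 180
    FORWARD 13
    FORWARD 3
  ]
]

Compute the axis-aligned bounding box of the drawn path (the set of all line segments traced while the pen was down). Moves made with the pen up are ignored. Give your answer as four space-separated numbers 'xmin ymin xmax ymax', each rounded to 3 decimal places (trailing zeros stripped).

Executing turtle program step by step:
Start: pos=(-4,-3), heading=135, pen down
REPEAT 4 [
  -- iteration 1/4 --
  RT 120: heading 135 -> 15
  FD 6: (-4,-3) -> (1.796,-1.447) [heading=15, draw]
  REPEAT 2 [
    -- iteration 1/2 --
    LT 180: heading 15 -> 195
    FD 13: (1.796,-1.447) -> (-10.761,-4.812) [heading=195, draw]
    FD 3: (-10.761,-4.812) -> (-13.659,-5.588) [heading=195, draw]
    -- iteration 2/2 --
    LT 180: heading 195 -> 15
    FD 13: (-13.659,-5.588) -> (-1.102,-2.224) [heading=15, draw]
    FD 3: (-1.102,-2.224) -> (1.796,-1.447) [heading=15, draw]
  ]
  -- iteration 2/4 --
  RT 120: heading 15 -> 255
  FD 6: (1.796,-1.447) -> (0.243,-7.243) [heading=255, draw]
  REPEAT 2 [
    -- iteration 1/2 --
    LT 180: heading 255 -> 75
    FD 13: (0.243,-7.243) -> (3.607,5.314) [heading=75, draw]
    FD 3: (3.607,5.314) -> (4.384,8.212) [heading=75, draw]
    -- iteration 2/2 --
    LT 180: heading 75 -> 255
    FD 13: (4.384,8.212) -> (1.019,-4.345) [heading=255, draw]
    FD 3: (1.019,-4.345) -> (0.243,-7.243) [heading=255, draw]
  ]
  -- iteration 3/4 --
  RT 120: heading 255 -> 135
  FD 6: (0.243,-7.243) -> (-4,-3) [heading=135, draw]
  REPEAT 2 [
    -- iteration 1/2 --
    LT 180: heading 135 -> 315
    FD 13: (-4,-3) -> (5.192,-12.192) [heading=315, draw]
    FD 3: (5.192,-12.192) -> (7.314,-14.314) [heading=315, draw]
    -- iteration 2/2 --
    LT 180: heading 315 -> 135
    FD 13: (7.314,-14.314) -> (-1.879,-5.121) [heading=135, draw]
    FD 3: (-1.879,-5.121) -> (-4,-3) [heading=135, draw]
  ]
  -- iteration 4/4 --
  RT 120: heading 135 -> 15
  FD 6: (-4,-3) -> (1.796,-1.447) [heading=15, draw]
  REPEAT 2 [
    -- iteration 1/2 --
    LT 180: heading 15 -> 195
    FD 13: (1.796,-1.447) -> (-10.761,-4.812) [heading=195, draw]
    FD 3: (-10.761,-4.812) -> (-13.659,-5.588) [heading=195, draw]
    -- iteration 2/2 --
    LT 180: heading 195 -> 15
    FD 13: (-13.659,-5.588) -> (-1.102,-2.224) [heading=15, draw]
    FD 3: (-1.102,-2.224) -> (1.796,-1.447) [heading=15, draw]
  ]
]
Final: pos=(1.796,-1.447), heading=15, 20 segment(s) drawn

Segment endpoints: x in {-13.659, -13.659, -10.761, -10.761, -4, -4, -1.879, -1.102, -1.102, 0.243, 0.243, 1.019, 1.796, 1.796, 1.796, 1.796, 3.607, 4.384, 5.192, 7.314}, y in {-14.314, -12.192, -7.243, -7.243, -5.588, -5.588, -5.121, -4.812, -4.812, -4.345, -3, -3, -3, -2.224, -2.224, -1.447, -1.447, -1.447, -1.447, 5.314, 8.212}
xmin=-13.659, ymin=-14.314, xmax=7.314, ymax=8.212

Answer: -13.659 -14.314 7.314 8.212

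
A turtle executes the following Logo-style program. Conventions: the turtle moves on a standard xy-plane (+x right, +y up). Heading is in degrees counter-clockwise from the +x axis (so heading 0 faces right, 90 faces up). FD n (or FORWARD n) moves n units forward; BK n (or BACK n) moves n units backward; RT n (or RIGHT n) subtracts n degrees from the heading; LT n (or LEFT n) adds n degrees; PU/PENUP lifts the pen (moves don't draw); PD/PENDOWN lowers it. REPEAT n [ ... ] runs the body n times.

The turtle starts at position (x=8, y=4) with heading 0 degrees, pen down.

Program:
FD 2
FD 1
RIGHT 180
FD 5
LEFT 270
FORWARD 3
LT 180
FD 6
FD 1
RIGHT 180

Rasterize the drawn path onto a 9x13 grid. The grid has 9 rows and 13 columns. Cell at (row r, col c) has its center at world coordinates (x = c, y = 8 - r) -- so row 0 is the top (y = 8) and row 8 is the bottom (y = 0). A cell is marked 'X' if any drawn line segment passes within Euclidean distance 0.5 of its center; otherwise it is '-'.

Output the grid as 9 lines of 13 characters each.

Segment 0: (8,4) -> (10,4)
Segment 1: (10,4) -> (11,4)
Segment 2: (11,4) -> (6,4)
Segment 3: (6,4) -> (6,7)
Segment 4: (6,7) -> (6,1)
Segment 5: (6,1) -> (6,0)

Answer: -------------
------X------
------X------
------X------
------XXXXXX-
------X------
------X------
------X------
------X------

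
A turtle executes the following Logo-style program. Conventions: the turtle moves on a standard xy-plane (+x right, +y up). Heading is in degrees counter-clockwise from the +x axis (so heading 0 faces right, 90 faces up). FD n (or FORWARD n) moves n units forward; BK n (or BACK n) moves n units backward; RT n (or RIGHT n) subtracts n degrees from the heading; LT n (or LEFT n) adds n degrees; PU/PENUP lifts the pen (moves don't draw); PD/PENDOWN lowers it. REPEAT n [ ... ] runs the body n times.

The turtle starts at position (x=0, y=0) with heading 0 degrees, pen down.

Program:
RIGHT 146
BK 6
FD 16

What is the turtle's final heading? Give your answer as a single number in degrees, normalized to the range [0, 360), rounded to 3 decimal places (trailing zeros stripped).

Answer: 214

Derivation:
Executing turtle program step by step:
Start: pos=(0,0), heading=0, pen down
RT 146: heading 0 -> 214
BK 6: (0,0) -> (4.974,3.355) [heading=214, draw]
FD 16: (4.974,3.355) -> (-8.29,-5.592) [heading=214, draw]
Final: pos=(-8.29,-5.592), heading=214, 2 segment(s) drawn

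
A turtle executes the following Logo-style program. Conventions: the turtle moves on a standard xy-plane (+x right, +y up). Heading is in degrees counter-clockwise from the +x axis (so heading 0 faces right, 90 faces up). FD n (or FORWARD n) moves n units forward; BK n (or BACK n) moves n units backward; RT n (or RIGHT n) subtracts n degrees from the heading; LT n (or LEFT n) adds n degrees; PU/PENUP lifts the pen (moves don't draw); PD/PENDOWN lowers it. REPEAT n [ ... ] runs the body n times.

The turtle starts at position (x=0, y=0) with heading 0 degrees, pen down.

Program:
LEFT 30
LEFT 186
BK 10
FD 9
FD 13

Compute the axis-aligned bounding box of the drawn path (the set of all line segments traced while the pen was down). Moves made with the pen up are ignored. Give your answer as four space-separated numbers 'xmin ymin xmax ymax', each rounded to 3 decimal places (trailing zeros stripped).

Executing turtle program step by step:
Start: pos=(0,0), heading=0, pen down
LT 30: heading 0 -> 30
LT 186: heading 30 -> 216
BK 10: (0,0) -> (8.09,5.878) [heading=216, draw]
FD 9: (8.09,5.878) -> (0.809,0.588) [heading=216, draw]
FD 13: (0.809,0.588) -> (-9.708,-7.053) [heading=216, draw]
Final: pos=(-9.708,-7.053), heading=216, 3 segment(s) drawn

Segment endpoints: x in {-9.708, 0, 0.809, 8.09}, y in {-7.053, 0, 0.588, 5.878}
xmin=-9.708, ymin=-7.053, xmax=8.09, ymax=5.878

Answer: -9.708 -7.053 8.09 5.878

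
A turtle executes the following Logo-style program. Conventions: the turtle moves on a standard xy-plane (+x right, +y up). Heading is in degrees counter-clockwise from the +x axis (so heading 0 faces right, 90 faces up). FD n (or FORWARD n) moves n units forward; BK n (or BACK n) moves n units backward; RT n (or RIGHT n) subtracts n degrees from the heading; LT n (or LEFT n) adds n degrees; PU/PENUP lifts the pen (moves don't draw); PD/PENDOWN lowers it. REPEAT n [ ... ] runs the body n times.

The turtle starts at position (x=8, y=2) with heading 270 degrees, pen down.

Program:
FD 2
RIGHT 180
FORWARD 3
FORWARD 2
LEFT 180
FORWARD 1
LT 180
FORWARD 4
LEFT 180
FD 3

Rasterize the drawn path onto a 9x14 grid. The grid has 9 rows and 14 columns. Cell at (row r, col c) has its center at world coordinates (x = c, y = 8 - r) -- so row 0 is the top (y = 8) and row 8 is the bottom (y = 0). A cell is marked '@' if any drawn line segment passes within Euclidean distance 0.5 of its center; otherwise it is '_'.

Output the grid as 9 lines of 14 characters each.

Answer: ________@_____
________@_____
________@_____
________@_____
________@_____
________@_____
________@_____
________@_____
________@_____

Derivation:
Segment 0: (8,2) -> (8,0)
Segment 1: (8,0) -> (8,3)
Segment 2: (8,3) -> (8,5)
Segment 3: (8,5) -> (8,4)
Segment 4: (8,4) -> (8,8)
Segment 5: (8,8) -> (8,5)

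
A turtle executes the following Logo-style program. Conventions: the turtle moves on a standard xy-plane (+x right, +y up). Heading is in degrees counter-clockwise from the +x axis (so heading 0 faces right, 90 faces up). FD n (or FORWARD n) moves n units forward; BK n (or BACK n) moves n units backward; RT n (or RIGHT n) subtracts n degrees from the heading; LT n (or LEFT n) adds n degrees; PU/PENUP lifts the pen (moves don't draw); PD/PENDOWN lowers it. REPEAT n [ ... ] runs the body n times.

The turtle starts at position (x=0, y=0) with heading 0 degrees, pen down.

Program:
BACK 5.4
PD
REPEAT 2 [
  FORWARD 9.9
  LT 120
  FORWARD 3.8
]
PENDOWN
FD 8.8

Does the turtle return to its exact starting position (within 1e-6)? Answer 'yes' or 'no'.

Answer: no

Derivation:
Executing turtle program step by step:
Start: pos=(0,0), heading=0, pen down
BK 5.4: (0,0) -> (-5.4,0) [heading=0, draw]
PD: pen down
REPEAT 2 [
  -- iteration 1/2 --
  FD 9.9: (-5.4,0) -> (4.5,0) [heading=0, draw]
  LT 120: heading 0 -> 120
  FD 3.8: (4.5,0) -> (2.6,3.291) [heading=120, draw]
  -- iteration 2/2 --
  FD 9.9: (2.6,3.291) -> (-2.35,11.865) [heading=120, draw]
  LT 120: heading 120 -> 240
  FD 3.8: (-2.35,11.865) -> (-4.25,8.574) [heading=240, draw]
]
PD: pen down
FD 8.8: (-4.25,8.574) -> (-8.65,0.953) [heading=240, draw]
Final: pos=(-8.65,0.953), heading=240, 6 segment(s) drawn

Start position: (0, 0)
Final position: (-8.65, 0.953)
Distance = 8.702; >= 1e-6 -> NOT closed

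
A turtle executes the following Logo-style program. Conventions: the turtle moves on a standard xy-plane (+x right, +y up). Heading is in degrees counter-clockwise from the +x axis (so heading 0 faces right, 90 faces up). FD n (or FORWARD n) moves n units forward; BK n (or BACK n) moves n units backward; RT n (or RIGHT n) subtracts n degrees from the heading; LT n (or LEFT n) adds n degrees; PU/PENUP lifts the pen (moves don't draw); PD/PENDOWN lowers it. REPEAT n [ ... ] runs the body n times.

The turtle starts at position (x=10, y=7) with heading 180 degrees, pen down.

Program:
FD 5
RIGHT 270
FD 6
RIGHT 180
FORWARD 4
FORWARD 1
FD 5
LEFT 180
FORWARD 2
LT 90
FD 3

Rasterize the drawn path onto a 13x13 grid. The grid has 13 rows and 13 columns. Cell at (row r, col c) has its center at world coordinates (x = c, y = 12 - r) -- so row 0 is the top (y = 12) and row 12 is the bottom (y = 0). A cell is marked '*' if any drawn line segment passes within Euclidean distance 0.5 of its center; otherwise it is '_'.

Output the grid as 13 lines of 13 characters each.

Answer: _____________
_____*_______
_____*_______
_____****____
_____*_______
_____******__
_____*_______
_____*_______
_____*_______
_____*_______
_____*_______
_____*_______
_____________

Derivation:
Segment 0: (10,7) -> (5,7)
Segment 1: (5,7) -> (5,1)
Segment 2: (5,1) -> (5,5)
Segment 3: (5,5) -> (5,6)
Segment 4: (5,6) -> (5,11)
Segment 5: (5,11) -> (5,9)
Segment 6: (5,9) -> (8,9)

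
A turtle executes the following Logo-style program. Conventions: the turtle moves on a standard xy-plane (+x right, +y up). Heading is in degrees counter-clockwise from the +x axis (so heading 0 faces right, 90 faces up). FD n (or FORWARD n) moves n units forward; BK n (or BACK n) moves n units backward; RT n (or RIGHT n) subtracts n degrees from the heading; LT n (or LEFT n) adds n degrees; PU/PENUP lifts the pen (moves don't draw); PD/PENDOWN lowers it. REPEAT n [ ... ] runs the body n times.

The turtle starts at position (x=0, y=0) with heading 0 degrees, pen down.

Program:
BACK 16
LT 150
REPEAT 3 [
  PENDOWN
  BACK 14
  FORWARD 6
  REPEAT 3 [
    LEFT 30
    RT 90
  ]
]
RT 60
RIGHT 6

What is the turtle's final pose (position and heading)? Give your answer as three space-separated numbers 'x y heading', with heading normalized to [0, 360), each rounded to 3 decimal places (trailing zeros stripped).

Answer: -9.072 -4 264

Derivation:
Executing turtle program step by step:
Start: pos=(0,0), heading=0, pen down
BK 16: (0,0) -> (-16,0) [heading=0, draw]
LT 150: heading 0 -> 150
REPEAT 3 [
  -- iteration 1/3 --
  PD: pen down
  BK 14: (-16,0) -> (-3.876,-7) [heading=150, draw]
  FD 6: (-3.876,-7) -> (-9.072,-4) [heading=150, draw]
  REPEAT 3 [
    -- iteration 1/3 --
    LT 30: heading 150 -> 180
    RT 90: heading 180 -> 90
    -- iteration 2/3 --
    LT 30: heading 90 -> 120
    RT 90: heading 120 -> 30
    -- iteration 3/3 --
    LT 30: heading 30 -> 60
    RT 90: heading 60 -> 330
  ]
  -- iteration 2/3 --
  PD: pen down
  BK 14: (-9.072,-4) -> (-21.196,3) [heading=330, draw]
  FD 6: (-21.196,3) -> (-16,0) [heading=330, draw]
  REPEAT 3 [
    -- iteration 1/3 --
    LT 30: heading 330 -> 0
    RT 90: heading 0 -> 270
    -- iteration 2/3 --
    LT 30: heading 270 -> 300
    RT 90: heading 300 -> 210
    -- iteration 3/3 --
    LT 30: heading 210 -> 240
    RT 90: heading 240 -> 150
  ]
  -- iteration 3/3 --
  PD: pen down
  BK 14: (-16,0) -> (-3.876,-7) [heading=150, draw]
  FD 6: (-3.876,-7) -> (-9.072,-4) [heading=150, draw]
  REPEAT 3 [
    -- iteration 1/3 --
    LT 30: heading 150 -> 180
    RT 90: heading 180 -> 90
    -- iteration 2/3 --
    LT 30: heading 90 -> 120
    RT 90: heading 120 -> 30
    -- iteration 3/3 --
    LT 30: heading 30 -> 60
    RT 90: heading 60 -> 330
  ]
]
RT 60: heading 330 -> 270
RT 6: heading 270 -> 264
Final: pos=(-9.072,-4), heading=264, 7 segment(s) drawn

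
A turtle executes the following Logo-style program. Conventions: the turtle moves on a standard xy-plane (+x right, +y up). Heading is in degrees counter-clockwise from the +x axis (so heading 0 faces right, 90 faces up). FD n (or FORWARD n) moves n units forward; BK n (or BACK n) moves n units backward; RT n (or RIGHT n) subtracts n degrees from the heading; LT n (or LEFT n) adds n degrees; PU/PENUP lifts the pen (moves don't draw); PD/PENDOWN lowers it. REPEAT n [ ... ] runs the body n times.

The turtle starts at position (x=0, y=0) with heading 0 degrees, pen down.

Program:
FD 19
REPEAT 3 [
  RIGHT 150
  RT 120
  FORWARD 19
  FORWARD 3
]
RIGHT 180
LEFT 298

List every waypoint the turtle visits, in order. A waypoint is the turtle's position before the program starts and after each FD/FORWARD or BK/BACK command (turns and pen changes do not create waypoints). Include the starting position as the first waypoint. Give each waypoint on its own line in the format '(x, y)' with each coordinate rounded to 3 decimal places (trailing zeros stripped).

Answer: (0, 0)
(19, 0)
(19, 19)
(19, 22)
(0, 22)
(-3, 22)
(-3, 3)
(-3, 0)

Derivation:
Executing turtle program step by step:
Start: pos=(0,0), heading=0, pen down
FD 19: (0,0) -> (19,0) [heading=0, draw]
REPEAT 3 [
  -- iteration 1/3 --
  RT 150: heading 0 -> 210
  RT 120: heading 210 -> 90
  FD 19: (19,0) -> (19,19) [heading=90, draw]
  FD 3: (19,19) -> (19,22) [heading=90, draw]
  -- iteration 2/3 --
  RT 150: heading 90 -> 300
  RT 120: heading 300 -> 180
  FD 19: (19,22) -> (0,22) [heading=180, draw]
  FD 3: (0,22) -> (-3,22) [heading=180, draw]
  -- iteration 3/3 --
  RT 150: heading 180 -> 30
  RT 120: heading 30 -> 270
  FD 19: (-3,22) -> (-3,3) [heading=270, draw]
  FD 3: (-3,3) -> (-3,0) [heading=270, draw]
]
RT 180: heading 270 -> 90
LT 298: heading 90 -> 28
Final: pos=(-3,0), heading=28, 7 segment(s) drawn
Waypoints (8 total):
(0, 0)
(19, 0)
(19, 19)
(19, 22)
(0, 22)
(-3, 22)
(-3, 3)
(-3, 0)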